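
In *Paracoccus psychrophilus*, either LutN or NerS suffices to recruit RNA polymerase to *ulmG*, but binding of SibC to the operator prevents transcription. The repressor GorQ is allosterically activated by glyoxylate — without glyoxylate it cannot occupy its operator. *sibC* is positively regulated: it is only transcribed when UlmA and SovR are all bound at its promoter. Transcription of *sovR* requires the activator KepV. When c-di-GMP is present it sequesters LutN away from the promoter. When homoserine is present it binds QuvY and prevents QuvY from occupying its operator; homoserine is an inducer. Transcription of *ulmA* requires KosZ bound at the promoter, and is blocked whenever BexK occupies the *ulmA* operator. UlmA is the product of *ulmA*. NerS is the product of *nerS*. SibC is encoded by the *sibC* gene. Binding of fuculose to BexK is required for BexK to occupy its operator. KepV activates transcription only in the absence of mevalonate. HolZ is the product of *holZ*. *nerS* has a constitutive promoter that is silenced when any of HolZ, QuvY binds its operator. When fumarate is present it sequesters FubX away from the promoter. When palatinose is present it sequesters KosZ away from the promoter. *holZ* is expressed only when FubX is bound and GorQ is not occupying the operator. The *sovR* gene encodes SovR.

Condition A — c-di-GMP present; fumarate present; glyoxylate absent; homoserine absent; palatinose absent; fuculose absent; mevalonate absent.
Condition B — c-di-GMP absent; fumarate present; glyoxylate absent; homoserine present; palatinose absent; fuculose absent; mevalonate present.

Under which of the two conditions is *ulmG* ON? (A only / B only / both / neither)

Condition A:
c-di-GMP is present, so LutN is inactive.
Fumarate is present, so FubX is inactive.
Glyoxylate is absent, so GorQ is inactive.
Required activator FubX is absent, so *holZ* is not transcribed.
So HolZ is not produced.
Homoserine is absent, so QuvY is active.
With repressor QuvY bound, *nerS* is not transcribed.
So NerS is not produced.
Palatinose is absent, so KosZ is active.
Fuculose is absent, so BexK is inactive.
No repressor is bound and KosZ is active, so *ulmA* is transcribed.
So UlmA is produced and active.
Mevalonate is absent, so KepV is active.
No repressor is bound and KepV is active, so *sovR* is transcribed.
So SovR is produced and active.
No repressor is bound and UlmA and SovR are active, so *sibC* is transcribed.
So SibC is produced and active.
With repressor SibC bound, *ulmG* is not transcribed.
→ *ulmG* is OFF in A.
Condition B:
c-di-GMP is absent, so LutN is active.
Fumarate is present, so FubX is inactive.
Glyoxylate is absent, so GorQ is inactive.
Required activator FubX is absent, so *holZ* is not transcribed.
So HolZ is not produced.
Homoserine is present, so QuvY is inactive.
With no repressor bound, *nerS* is transcribed.
So NerS is produced and active.
Palatinose is absent, so KosZ is active.
Fuculose is absent, so BexK is inactive.
No repressor is bound and KosZ is active, so *ulmA* is transcribed.
So UlmA is produced and active.
Mevalonate is present, so KepV is inactive.
Required activator KepV is absent, so *sovR* is not transcribed.
So SovR is not produced.
Required activator SovR is absent, so *sibC* is not transcribed.
So SibC is not produced.
Activator LutN is present, so *ulmG* is transcribed.
→ *ulmG* is ON in B.

B only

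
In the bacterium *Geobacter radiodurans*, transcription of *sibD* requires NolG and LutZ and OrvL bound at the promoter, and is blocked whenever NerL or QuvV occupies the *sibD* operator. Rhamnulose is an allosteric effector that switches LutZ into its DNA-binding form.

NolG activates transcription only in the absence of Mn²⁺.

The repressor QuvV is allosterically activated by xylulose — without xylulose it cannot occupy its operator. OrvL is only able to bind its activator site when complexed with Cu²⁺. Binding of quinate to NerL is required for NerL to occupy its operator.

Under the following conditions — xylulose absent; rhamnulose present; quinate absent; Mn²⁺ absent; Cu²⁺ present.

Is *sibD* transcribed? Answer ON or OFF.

ON

Mn²⁺ is absent, so NolG is active.
Quinate is absent, so NerL is inactive.
Rhamnulose is present, so LutZ is active.
Cu²⁺ is present, so OrvL is active.
Xylulose is absent, so QuvV is inactive.
No repressor is bound and NolG and LutZ and OrvL are active, so *sibD* is transcribed.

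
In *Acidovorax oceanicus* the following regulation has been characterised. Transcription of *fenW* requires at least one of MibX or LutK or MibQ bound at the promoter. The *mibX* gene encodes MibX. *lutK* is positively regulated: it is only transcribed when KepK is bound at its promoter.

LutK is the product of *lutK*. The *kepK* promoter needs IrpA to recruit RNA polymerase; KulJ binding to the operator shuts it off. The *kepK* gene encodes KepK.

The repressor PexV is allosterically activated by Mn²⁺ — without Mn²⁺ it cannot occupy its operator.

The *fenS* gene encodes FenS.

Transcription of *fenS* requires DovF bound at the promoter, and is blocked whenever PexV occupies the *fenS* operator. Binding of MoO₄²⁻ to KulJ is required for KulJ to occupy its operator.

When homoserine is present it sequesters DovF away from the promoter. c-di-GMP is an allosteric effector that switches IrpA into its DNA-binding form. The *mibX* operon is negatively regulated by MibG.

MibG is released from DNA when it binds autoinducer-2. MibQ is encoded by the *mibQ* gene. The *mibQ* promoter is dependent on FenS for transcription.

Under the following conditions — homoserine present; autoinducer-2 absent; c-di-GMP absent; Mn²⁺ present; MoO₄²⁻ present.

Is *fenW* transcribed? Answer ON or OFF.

OFF

Autoinducer-2 is absent, so MibG is active.
With repressor MibG bound, *mibX* is not transcribed.
So MibX is not produced.
MoO₄²⁻ is present, so KulJ is active.
c-di-GMP is absent, so IrpA is inactive.
With repressor KulJ bound, *kepK* is not transcribed.
So KepK is not produced.
Required activator KepK is absent, so *lutK* is not transcribed.
So LutK is not produced.
Mn²⁺ is present, so PexV is active.
Homoserine is present, so DovF is inactive.
With repressor PexV bound, *fenS* is not transcribed.
So FenS is not produced.
Required activator FenS is absent, so *mibQ* is not transcribed.
So MibQ is not produced.
No activator is available at the *fenW* promoter, so *fenW* is not transcribed.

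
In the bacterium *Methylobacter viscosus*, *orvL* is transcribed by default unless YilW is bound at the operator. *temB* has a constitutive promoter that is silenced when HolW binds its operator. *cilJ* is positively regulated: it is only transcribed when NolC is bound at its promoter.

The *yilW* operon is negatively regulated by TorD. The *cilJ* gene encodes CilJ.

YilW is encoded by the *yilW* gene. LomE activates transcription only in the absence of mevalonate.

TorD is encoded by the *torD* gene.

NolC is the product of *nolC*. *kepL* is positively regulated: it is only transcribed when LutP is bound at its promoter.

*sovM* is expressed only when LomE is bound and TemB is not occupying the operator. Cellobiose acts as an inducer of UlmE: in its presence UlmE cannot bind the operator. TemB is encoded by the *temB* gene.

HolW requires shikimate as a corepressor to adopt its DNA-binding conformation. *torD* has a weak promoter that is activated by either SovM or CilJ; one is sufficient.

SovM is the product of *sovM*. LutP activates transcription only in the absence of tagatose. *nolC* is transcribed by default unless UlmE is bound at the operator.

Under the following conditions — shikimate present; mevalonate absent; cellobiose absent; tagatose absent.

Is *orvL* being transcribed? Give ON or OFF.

ON

Shikimate is present, so HolW is active.
With repressor HolW bound, *temB* is not transcribed.
So TemB is not produced.
Mevalonate is absent, so LomE is active.
No repressor is bound and LomE is active, so *sovM* is transcribed.
So SovM is produced and active.
Cellobiose is absent, so UlmE is active.
With repressor UlmE bound, *nolC* is not transcribed.
So NolC is not produced.
Required activator NolC is absent, so *cilJ* is not transcribed.
So CilJ is not produced.
Activator SovM is present, so *torD* is transcribed.
So TorD is produced and active.
With repressor TorD bound, *yilW* is not transcribed.
So YilW is not produced.
With no repressor bound, *orvL* is transcribed.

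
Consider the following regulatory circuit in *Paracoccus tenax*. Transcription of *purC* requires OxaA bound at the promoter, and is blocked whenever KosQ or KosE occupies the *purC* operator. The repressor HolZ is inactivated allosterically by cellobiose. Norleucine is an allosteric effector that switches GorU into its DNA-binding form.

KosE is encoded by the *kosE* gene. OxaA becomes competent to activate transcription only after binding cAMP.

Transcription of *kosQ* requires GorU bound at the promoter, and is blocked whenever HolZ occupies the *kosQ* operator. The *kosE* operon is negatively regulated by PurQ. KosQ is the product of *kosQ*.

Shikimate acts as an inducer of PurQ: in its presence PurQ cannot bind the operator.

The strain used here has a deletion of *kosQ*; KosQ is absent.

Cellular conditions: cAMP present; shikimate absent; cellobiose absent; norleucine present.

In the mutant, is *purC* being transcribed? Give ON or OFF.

ON

cAMP is present, so OxaA is active.
KosQ is non-functional in this strain, so it has no effect.
Shikimate is absent, so PurQ is active.
With repressor PurQ bound, *kosE* is not transcribed.
So KosE is not produced.
No repressor is bound and OxaA is active, so *purC* is transcribed.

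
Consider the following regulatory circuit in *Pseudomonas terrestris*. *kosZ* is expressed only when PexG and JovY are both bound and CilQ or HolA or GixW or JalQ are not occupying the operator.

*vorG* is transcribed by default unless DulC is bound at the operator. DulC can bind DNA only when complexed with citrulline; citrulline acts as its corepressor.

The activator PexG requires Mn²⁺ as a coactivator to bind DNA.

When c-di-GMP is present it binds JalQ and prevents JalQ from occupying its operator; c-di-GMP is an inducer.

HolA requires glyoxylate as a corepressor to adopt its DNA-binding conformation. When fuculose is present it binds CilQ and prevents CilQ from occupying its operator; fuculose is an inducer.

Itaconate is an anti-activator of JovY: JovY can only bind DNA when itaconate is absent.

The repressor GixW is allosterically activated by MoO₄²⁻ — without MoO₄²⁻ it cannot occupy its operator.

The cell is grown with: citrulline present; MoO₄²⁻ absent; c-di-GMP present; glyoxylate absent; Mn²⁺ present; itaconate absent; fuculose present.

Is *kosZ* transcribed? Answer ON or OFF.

Mn²⁺ is present, so PexG is active.
Fuculose is present, so CilQ is inactive.
Itaconate is absent, so JovY is active.
Glyoxylate is absent, so HolA is inactive.
MoO₄²⁻ is absent, so GixW is inactive.
c-di-GMP is present, so JalQ is inactive.
No repressor is bound and PexG and JovY are active, so *kosZ* is transcribed.

ON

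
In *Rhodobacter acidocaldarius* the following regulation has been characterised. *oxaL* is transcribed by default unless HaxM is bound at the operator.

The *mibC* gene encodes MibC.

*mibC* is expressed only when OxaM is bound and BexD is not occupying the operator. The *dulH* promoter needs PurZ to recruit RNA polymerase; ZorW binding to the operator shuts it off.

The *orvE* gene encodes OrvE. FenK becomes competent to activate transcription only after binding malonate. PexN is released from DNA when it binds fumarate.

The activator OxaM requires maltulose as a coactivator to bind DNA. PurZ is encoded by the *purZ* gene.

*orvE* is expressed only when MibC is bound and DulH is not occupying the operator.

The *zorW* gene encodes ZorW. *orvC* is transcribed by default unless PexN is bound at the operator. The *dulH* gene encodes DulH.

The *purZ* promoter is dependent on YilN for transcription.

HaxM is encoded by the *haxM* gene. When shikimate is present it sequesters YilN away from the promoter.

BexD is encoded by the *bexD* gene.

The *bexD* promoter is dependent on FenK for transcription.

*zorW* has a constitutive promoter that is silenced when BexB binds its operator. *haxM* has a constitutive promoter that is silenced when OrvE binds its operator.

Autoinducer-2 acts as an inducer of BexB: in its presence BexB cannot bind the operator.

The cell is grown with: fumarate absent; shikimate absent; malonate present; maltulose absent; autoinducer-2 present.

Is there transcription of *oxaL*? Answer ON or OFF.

Malonate is present, so FenK is active.
No repressor is bound and FenK is active, so *bexD* is transcribed.
So BexD is produced and active.
Maltulose is absent, so OxaM is inactive.
With repressor BexD bound, *mibC* is not transcribed.
So MibC is not produced.
Autoinducer-2 is present, so BexB is inactive.
With no repressor bound, *zorW* is transcribed.
So ZorW is produced and active.
Shikimate is absent, so YilN is active.
No repressor is bound and YilN is active, so *purZ* is transcribed.
So PurZ is produced and active.
With repressor ZorW bound, *dulH* is not transcribed.
So DulH is not produced.
Required activator MibC is absent, so *orvE* is not transcribed.
So OrvE is not produced.
With no repressor bound, *haxM* is transcribed.
So HaxM is produced and active.
With repressor HaxM bound, *oxaL* is not transcribed.

OFF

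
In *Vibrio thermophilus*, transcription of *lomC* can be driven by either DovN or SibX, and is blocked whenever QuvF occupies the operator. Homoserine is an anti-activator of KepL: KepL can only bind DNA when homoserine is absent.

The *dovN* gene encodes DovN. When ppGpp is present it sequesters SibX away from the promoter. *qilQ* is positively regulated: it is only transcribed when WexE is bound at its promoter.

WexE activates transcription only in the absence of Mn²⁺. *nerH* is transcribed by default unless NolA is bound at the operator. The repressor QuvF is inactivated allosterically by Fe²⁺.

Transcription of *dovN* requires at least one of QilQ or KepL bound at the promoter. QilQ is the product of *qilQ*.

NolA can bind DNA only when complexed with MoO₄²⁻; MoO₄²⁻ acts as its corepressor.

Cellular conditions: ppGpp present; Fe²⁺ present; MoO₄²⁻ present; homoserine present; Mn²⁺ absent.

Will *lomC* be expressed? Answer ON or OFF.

ON

Mn²⁺ is absent, so WexE is active.
No repressor is bound and WexE is active, so *qilQ* is transcribed.
So QilQ is produced and active.
Homoserine is present, so KepL is inactive.
Activator QilQ is present, so *dovN* is transcribed.
So DovN is produced and active.
Fe²⁺ is present, so QuvF is inactive.
ppGpp is present, so SibX is inactive.
Activator DovN is present, so *lomC* is transcribed.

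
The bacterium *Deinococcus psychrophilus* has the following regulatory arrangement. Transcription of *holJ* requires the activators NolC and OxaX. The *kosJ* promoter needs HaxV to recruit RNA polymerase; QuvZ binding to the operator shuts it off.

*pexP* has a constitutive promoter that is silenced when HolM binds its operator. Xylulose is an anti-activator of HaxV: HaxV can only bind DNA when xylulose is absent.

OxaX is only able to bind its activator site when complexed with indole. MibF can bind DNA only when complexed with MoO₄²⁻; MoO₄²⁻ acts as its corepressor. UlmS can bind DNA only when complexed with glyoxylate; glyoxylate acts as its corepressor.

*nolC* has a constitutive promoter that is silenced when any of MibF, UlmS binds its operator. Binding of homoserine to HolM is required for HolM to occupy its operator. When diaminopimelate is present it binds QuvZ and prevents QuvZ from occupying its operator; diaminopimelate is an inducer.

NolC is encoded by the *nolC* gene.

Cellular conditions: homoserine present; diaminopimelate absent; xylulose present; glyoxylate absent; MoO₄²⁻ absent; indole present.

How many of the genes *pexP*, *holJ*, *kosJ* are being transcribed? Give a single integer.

1

Homoserine is present, so HolM is active.
With repressor HolM bound, *pexP* is not transcribed.
→ *pexP* is OFF.
MoO₄²⁻ is absent, so MibF is inactive.
Glyoxylate is absent, so UlmS is inactive.
With no repressor bound, *nolC* is transcribed.
So NolC is produced and active.
Indole is present, so OxaX is active.
No repressor is bound and NolC and OxaX are active, so *holJ* is transcribed.
→ *holJ* is ON.
Xylulose is present, so HaxV is inactive.
Diaminopimelate is absent, so QuvZ is active.
With repressor QuvZ bound, *kosJ* is not transcribed.
→ *kosJ* is OFF.
1 of the 3 genes is transcribed.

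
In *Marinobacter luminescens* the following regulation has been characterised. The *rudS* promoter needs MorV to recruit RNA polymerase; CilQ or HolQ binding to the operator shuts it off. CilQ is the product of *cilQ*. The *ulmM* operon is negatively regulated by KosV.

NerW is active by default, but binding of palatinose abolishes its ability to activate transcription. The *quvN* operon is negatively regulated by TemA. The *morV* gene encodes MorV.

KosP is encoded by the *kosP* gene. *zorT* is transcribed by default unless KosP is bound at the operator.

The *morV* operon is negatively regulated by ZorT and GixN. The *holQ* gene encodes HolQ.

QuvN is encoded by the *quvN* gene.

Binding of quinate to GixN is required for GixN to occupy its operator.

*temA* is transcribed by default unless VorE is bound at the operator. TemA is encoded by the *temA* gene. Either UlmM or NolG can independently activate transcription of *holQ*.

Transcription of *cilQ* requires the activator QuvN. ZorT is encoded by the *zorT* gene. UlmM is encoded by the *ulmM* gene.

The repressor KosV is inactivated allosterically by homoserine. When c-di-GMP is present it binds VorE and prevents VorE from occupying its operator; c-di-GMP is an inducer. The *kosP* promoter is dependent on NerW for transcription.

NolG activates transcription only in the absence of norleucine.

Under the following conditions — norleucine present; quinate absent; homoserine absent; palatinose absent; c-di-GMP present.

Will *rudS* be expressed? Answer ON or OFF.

c-di-GMP is present, so VorE is inactive.
With no repressor bound, *temA* is transcribed.
So TemA is produced and active.
With repressor TemA bound, *quvN* is not transcribed.
So QuvN is not produced.
Required activator QuvN is absent, so *cilQ* is not transcribed.
So CilQ is not produced.
Homoserine is absent, so KosV is active.
With repressor KosV bound, *ulmM* is not transcribed.
So UlmM is not produced.
Norleucine is present, so NolG is inactive.
No activator is available at the *holQ* promoter, so *holQ* is not transcribed.
So HolQ is not produced.
Palatinose is absent, so NerW is active.
No repressor is bound and NerW is active, so *kosP* is transcribed.
So KosP is produced and active.
With repressor KosP bound, *zorT* is not transcribed.
So ZorT is not produced.
Quinate is absent, so GixN is inactive.
With no repressor bound, *morV* is transcribed.
So MorV is produced and active.
No repressor is bound and MorV is active, so *rudS* is transcribed.

ON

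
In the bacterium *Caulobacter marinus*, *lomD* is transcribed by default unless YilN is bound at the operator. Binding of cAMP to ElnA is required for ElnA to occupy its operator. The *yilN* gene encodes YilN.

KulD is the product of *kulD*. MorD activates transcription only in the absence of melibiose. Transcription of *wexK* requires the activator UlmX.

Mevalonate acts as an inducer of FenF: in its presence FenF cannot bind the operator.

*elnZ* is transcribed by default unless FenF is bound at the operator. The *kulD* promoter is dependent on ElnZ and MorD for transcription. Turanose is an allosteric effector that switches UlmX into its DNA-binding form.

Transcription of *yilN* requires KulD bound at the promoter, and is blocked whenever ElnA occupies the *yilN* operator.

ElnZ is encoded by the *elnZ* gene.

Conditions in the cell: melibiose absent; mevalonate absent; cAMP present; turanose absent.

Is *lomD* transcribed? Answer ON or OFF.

Mevalonate is absent, so FenF is active.
With repressor FenF bound, *elnZ* is not transcribed.
So ElnZ is not produced.
Melibiose is absent, so MorD is active.
Required activator ElnZ is absent, so *kulD* is not transcribed.
So KulD is not produced.
cAMP is present, so ElnA is active.
With repressor ElnA bound, *yilN* is not transcribed.
So YilN is not produced.
With no repressor bound, *lomD* is transcribed.

ON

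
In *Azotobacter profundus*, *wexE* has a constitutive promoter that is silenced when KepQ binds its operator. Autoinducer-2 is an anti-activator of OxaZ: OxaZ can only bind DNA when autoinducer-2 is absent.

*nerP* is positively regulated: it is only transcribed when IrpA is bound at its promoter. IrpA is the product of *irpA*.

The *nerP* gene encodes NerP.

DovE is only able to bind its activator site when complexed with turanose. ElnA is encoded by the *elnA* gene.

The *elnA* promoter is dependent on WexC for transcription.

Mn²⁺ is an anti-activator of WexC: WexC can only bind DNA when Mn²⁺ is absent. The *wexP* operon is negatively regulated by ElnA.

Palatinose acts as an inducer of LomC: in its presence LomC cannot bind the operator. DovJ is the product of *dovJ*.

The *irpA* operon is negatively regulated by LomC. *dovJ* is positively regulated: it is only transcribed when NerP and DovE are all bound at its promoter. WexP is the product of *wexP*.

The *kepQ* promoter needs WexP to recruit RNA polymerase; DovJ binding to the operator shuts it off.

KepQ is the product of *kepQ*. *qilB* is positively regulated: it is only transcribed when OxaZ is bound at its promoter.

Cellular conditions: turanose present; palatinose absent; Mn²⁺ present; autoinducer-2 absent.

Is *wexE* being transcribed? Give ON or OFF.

OFF

Palatinose is absent, so LomC is active.
With repressor LomC bound, *irpA* is not transcribed.
So IrpA is not produced.
Required activator IrpA is absent, so *nerP* is not transcribed.
So NerP is not produced.
Turanose is present, so DovE is active.
Required activator NerP is absent, so *dovJ* is not transcribed.
So DovJ is not produced.
Mn²⁺ is present, so WexC is inactive.
Required activator WexC is absent, so *elnA* is not transcribed.
So ElnA is not produced.
With no repressor bound, *wexP* is transcribed.
So WexP is produced and active.
No repressor is bound and WexP is active, so *kepQ* is transcribed.
So KepQ is produced and active.
With repressor KepQ bound, *wexE* is not transcribed.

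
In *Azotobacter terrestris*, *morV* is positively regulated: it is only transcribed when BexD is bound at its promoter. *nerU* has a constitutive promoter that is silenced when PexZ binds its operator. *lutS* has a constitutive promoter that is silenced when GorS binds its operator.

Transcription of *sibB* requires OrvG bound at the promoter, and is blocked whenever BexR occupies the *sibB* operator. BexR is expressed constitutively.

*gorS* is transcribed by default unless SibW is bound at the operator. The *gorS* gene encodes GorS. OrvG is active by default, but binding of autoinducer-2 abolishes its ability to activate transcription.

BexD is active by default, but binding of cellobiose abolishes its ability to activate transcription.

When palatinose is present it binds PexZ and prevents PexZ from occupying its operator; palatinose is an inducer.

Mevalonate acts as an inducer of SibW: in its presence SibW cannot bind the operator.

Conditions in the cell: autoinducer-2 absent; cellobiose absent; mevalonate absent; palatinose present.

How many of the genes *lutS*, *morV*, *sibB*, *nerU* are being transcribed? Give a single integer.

3

Mevalonate is absent, so SibW is active.
With repressor SibW bound, *gorS* is not transcribed.
So GorS is not produced.
With no repressor bound, *lutS* is transcribed.
→ *lutS* is ON.
Cellobiose is absent, so BexD is active.
No repressor is bound and BexD is active, so *morV* is transcribed.
→ *morV* is ON.
Autoinducer-2 is absent, so OrvG is active.
BexR is produced constitutively and is active.
With repressor BexR bound, *sibB* is not transcribed.
→ *sibB* is OFF.
Palatinose is present, so PexZ is inactive.
With no repressor bound, *nerU* is transcribed.
→ *nerU* is ON.
3 of the 4 genes are transcribed.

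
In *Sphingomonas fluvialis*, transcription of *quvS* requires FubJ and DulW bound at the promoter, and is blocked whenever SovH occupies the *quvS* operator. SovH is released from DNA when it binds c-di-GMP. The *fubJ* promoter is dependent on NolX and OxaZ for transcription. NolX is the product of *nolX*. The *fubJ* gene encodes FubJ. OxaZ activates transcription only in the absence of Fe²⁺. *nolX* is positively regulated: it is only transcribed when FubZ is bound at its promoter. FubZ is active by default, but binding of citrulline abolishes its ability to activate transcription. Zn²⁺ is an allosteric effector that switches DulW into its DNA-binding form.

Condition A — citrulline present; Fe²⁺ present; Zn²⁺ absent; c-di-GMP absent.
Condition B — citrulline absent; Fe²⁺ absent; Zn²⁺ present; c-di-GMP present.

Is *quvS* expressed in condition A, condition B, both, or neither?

Condition A:
Citrulline is present, so FubZ is inactive.
Required activator FubZ is absent, so *nolX* is not transcribed.
So NolX is not produced.
Fe²⁺ is present, so OxaZ is inactive.
Required activator NolX is absent, so *fubJ* is not transcribed.
So FubJ is not produced.
Zn²⁺ is absent, so DulW is inactive.
c-di-GMP is absent, so SovH is active.
With repressor SovH bound, *quvS* is not transcribed.
→ *quvS* is OFF in A.
Condition B:
Citrulline is absent, so FubZ is active.
No repressor is bound and FubZ is active, so *nolX* is transcribed.
So NolX is produced and active.
Fe²⁺ is absent, so OxaZ is active.
No repressor is bound and NolX and OxaZ are active, so *fubJ* is transcribed.
So FubJ is produced and active.
Zn²⁺ is present, so DulW is active.
c-di-GMP is present, so SovH is inactive.
No repressor is bound and FubJ and DulW are active, so *quvS* is transcribed.
→ *quvS* is ON in B.

B only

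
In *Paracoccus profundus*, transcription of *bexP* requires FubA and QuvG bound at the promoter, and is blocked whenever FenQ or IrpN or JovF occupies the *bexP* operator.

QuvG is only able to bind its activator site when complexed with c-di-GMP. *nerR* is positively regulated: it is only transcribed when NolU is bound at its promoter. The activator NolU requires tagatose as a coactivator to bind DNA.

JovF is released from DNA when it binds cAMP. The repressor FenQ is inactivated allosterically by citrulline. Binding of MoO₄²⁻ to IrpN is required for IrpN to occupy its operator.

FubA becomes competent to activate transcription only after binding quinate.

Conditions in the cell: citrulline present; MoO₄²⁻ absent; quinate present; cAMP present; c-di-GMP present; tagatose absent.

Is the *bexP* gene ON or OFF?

Citrulline is present, so FenQ is inactive.
Quinate is present, so FubA is active.
MoO₄²⁻ is absent, so IrpN is inactive.
cAMP is present, so JovF is inactive.
c-di-GMP is present, so QuvG is active.
No repressor is bound and FubA and QuvG are active, so *bexP* is transcribed.

ON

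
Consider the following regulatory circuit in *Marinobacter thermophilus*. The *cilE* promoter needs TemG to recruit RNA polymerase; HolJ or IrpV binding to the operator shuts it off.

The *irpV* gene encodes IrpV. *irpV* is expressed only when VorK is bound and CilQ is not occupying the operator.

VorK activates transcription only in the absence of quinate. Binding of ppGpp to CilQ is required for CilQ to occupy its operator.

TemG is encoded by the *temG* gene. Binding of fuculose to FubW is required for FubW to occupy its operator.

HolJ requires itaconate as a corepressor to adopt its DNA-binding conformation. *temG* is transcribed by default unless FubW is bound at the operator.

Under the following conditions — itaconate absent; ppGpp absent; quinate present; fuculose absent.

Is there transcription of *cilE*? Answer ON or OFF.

Itaconate is absent, so HolJ is inactive.
ppGpp is absent, so CilQ is inactive.
Quinate is present, so VorK is inactive.
Required activator VorK is absent, so *irpV* is not transcribed.
So IrpV is not produced.
Fuculose is absent, so FubW is inactive.
With no repressor bound, *temG* is transcribed.
So TemG is produced and active.
No repressor is bound and TemG is active, so *cilE* is transcribed.

ON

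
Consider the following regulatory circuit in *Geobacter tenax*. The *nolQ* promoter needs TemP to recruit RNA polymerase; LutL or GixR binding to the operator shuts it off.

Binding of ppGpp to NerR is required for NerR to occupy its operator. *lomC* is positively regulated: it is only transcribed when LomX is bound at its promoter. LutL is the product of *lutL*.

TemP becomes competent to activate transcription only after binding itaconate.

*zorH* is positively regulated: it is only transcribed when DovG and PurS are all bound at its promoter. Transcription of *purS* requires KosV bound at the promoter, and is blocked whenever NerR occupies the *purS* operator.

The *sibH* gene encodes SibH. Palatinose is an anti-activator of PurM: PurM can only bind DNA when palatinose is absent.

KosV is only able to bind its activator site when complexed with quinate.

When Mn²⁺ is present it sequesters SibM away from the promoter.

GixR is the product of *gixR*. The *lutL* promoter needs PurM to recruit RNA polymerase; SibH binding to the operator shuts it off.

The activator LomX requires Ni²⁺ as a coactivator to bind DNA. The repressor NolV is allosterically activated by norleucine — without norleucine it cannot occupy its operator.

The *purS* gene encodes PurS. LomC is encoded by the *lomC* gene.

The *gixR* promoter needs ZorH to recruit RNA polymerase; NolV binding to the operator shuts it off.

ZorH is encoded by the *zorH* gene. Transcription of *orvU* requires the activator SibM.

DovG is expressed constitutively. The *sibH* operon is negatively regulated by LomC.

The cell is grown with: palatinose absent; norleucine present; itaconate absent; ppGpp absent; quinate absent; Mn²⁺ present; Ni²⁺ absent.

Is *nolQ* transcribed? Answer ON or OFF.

OFF

Palatinose is absent, so PurM is active.
Ni²⁺ is absent, so LomX is inactive.
Required activator LomX is absent, so *lomC* is not transcribed.
So LomC is not produced.
With no repressor bound, *sibH* is transcribed.
So SibH is produced and active.
With repressor SibH bound, *lutL* is not transcribed.
So LutL is not produced.
Itaconate is absent, so TemP is inactive.
DovG is produced constitutively and is active.
Quinate is absent, so KosV is inactive.
ppGpp is absent, so NerR is inactive.
Required activator KosV is absent, so *purS* is not transcribed.
So PurS is not produced.
Required activator PurS is absent, so *zorH* is not transcribed.
So ZorH is not produced.
Norleucine is present, so NolV is active.
With repressor NolV bound, *gixR* is not transcribed.
So GixR is not produced.
Required activator TemP is absent, so *nolQ* is not transcribed.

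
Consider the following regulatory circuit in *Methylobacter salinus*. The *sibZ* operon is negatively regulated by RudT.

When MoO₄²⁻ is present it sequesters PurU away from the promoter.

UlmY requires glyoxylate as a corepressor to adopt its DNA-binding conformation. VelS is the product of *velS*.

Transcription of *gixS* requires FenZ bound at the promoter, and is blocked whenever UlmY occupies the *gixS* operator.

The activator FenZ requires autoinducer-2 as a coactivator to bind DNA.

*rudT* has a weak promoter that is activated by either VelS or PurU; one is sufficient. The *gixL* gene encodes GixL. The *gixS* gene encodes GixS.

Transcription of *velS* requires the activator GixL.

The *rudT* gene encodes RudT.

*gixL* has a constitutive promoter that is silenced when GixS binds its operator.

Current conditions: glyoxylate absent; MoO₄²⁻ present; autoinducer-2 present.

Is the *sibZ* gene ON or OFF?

Glyoxylate is absent, so UlmY is inactive.
Autoinducer-2 is present, so FenZ is active.
No repressor is bound and FenZ is active, so *gixS* is transcribed.
So GixS is produced and active.
With repressor GixS bound, *gixL* is not transcribed.
So GixL is not produced.
Required activator GixL is absent, so *velS* is not transcribed.
So VelS is not produced.
MoO₄²⁻ is present, so PurU is inactive.
No activator is available at the *rudT* promoter, so *rudT* is not transcribed.
So RudT is not produced.
With no repressor bound, *sibZ* is transcribed.

ON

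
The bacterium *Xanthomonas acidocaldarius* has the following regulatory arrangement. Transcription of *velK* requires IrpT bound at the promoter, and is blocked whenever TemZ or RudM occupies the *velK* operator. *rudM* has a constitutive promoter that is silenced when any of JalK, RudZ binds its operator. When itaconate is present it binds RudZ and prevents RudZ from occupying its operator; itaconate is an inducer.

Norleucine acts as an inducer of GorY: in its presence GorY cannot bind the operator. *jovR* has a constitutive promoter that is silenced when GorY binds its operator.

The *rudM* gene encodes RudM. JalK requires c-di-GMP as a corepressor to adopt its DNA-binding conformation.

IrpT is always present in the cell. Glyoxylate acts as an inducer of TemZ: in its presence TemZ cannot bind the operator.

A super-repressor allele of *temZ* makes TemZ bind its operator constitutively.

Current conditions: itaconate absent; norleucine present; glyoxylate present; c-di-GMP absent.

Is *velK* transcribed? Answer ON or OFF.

OFF

TemZ is constitutively active in this strain.
c-di-GMP is absent, so JalK is inactive.
Itaconate is absent, so RudZ is active.
With repressor RudZ bound, *rudM* is not transcribed.
So RudM is not produced.
IrpT is produced constitutively and is active.
With repressor TemZ bound, *velK* is not transcribed.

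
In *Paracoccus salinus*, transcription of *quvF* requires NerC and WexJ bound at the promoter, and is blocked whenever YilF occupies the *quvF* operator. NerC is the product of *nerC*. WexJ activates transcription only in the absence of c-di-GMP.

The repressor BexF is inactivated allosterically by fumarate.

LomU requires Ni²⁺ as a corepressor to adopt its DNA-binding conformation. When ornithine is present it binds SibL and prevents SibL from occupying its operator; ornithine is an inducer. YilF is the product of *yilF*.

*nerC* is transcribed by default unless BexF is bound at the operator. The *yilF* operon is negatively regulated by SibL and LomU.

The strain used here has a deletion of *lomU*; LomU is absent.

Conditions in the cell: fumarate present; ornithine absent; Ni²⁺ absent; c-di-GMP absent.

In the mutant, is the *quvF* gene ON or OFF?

Ornithine is absent, so SibL is active.
LomU is non-functional in this strain, so it has no effect.
With repressor SibL bound, *yilF* is not transcribed.
So YilF is not produced.
Fumarate is present, so BexF is inactive.
With no repressor bound, *nerC* is transcribed.
So NerC is produced and active.
c-di-GMP is absent, so WexJ is active.
No repressor is bound and NerC and WexJ are active, so *quvF* is transcribed.

ON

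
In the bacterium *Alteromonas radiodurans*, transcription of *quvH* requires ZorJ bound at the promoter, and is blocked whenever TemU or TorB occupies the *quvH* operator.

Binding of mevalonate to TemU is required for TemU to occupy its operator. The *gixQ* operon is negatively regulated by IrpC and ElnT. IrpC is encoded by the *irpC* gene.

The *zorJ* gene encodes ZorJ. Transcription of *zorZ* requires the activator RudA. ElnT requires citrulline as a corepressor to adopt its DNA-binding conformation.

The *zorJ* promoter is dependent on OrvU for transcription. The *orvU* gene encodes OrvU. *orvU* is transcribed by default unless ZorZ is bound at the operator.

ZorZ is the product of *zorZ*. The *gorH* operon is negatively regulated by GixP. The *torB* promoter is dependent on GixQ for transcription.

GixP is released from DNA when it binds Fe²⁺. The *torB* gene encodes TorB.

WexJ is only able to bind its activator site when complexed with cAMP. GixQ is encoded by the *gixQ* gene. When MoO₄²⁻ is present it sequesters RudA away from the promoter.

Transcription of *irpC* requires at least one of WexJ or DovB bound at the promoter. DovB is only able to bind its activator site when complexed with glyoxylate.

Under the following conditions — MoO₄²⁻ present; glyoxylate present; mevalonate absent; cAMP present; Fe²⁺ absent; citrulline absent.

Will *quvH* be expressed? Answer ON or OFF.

ON

Mevalonate is absent, so TemU is inactive.
cAMP is present, so WexJ is active.
Glyoxylate is present, so DovB is active.
Activator WexJ is present, so *irpC* is transcribed.
So IrpC is produced and active.
Citrulline is absent, so ElnT is inactive.
With repressor IrpC bound, *gixQ* is not transcribed.
So GixQ is not produced.
Required activator GixQ is absent, so *torB* is not transcribed.
So TorB is not produced.
MoO₄²⁻ is present, so RudA is inactive.
Required activator RudA is absent, so *zorZ* is not transcribed.
So ZorZ is not produced.
With no repressor bound, *orvU* is transcribed.
So OrvU is produced and active.
No repressor is bound and OrvU is active, so *zorJ* is transcribed.
So ZorJ is produced and active.
No repressor is bound and ZorJ is active, so *quvH* is transcribed.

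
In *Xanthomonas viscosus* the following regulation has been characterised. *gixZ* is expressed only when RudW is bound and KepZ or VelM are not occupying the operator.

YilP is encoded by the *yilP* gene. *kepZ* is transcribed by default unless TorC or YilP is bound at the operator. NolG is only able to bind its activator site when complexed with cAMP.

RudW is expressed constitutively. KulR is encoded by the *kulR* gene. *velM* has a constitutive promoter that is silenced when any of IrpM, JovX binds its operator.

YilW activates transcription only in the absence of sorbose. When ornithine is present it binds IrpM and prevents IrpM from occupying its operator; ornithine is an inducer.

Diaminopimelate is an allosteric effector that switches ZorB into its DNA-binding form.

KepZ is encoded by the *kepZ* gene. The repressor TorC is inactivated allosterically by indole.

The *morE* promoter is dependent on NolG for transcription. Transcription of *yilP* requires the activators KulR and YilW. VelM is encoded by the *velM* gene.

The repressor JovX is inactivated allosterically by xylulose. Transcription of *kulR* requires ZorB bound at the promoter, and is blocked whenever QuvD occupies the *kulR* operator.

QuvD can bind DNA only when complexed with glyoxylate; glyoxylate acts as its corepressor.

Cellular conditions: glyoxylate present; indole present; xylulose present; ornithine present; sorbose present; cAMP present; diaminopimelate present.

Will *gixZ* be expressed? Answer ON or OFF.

OFF

Indole is present, so TorC is inactive.
Diaminopimelate is present, so ZorB is active.
Glyoxylate is present, so QuvD is active.
With repressor QuvD bound, *kulR* is not transcribed.
So KulR is not produced.
Sorbose is present, so YilW is inactive.
Required activator KulR is absent, so *yilP* is not transcribed.
So YilP is not produced.
With no repressor bound, *kepZ* is transcribed.
So KepZ is produced and active.
Ornithine is present, so IrpM is inactive.
Xylulose is present, so JovX is inactive.
With no repressor bound, *velM* is transcribed.
So VelM is produced and active.
RudW is produced constitutively and is active.
With repressor KepZ bound, *gixZ* is not transcribed.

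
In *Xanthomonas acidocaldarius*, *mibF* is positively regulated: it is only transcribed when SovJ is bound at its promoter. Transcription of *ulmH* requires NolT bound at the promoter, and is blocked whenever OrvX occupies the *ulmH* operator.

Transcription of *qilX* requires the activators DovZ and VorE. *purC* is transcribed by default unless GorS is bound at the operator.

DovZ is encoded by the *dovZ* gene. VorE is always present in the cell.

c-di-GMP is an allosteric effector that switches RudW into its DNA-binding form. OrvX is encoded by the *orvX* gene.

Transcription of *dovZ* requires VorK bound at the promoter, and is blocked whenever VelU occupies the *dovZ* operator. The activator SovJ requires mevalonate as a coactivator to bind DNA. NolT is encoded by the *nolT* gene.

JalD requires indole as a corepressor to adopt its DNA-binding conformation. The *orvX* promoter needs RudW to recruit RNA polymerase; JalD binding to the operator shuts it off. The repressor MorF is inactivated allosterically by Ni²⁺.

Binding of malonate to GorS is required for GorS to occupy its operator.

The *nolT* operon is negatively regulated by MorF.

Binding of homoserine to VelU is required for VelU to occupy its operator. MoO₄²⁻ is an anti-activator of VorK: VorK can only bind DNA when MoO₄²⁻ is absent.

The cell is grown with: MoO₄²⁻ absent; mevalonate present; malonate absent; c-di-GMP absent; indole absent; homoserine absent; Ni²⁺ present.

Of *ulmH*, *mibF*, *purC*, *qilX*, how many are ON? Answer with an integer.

Indole is absent, so JalD is inactive.
c-di-GMP is absent, so RudW is inactive.
Required activator RudW is absent, so *orvX* is not transcribed.
So OrvX is not produced.
Ni²⁺ is present, so MorF is inactive.
With no repressor bound, *nolT* is transcribed.
So NolT is produced and active.
No repressor is bound and NolT is active, so *ulmH* is transcribed.
→ *ulmH* is ON.
Mevalonate is present, so SovJ is active.
No repressor is bound and SovJ is active, so *mibF* is transcribed.
→ *mibF* is ON.
Malonate is absent, so GorS is inactive.
With no repressor bound, *purC* is transcribed.
→ *purC* is ON.
MoO₄²⁻ is absent, so VorK is active.
Homoserine is absent, so VelU is inactive.
No repressor is bound and VorK is active, so *dovZ* is transcribed.
So DovZ is produced and active.
VorE is produced constitutively and is active.
No repressor is bound and DovZ and VorE are active, so *qilX* is transcribed.
→ *qilX* is ON.
4 of the 4 genes are transcribed.

4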